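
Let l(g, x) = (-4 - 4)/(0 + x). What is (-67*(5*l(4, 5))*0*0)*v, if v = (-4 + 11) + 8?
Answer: 0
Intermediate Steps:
l(g, x) = -8/x
v = 15 (v = 7 + 8 = 15)
(-67*(5*l(4, 5))*0*0)*v = -67*(5*(-8/5))*0*0*15 = -67*(-8*0)*0*15 = -0*0*15 = -67*0*15 = 0*15 = 0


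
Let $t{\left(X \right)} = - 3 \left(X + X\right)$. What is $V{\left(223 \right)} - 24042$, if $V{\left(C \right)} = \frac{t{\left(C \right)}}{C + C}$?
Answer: $-24045$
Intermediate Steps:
$t{\left(X \right)} = - 6 X$ ($t{\left(X \right)} = - 3 \cdot 2 X = - 6 X$)
$V{\left(C \right)} = -3$ ($V{\left(C \right)} = \frac{\left(-6\right) C}{C + C} = \frac{\left(-6\right) C}{2 C} = - 6 C \frac{1}{2 C} = -3$)
$V{\left(223 \right)} - 24042 = -3 - 24042 = -24045$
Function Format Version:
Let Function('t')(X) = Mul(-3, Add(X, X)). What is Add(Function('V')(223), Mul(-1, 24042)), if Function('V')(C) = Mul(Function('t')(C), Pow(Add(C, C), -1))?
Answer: -24045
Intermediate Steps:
Function('t')(X) = Mul(-6, X) (Function('t')(X) = Mul(-3, Mul(2, X)) = Mul(-6, X))
Function('V')(C) = -3 (Function('V')(C) = Mul(Mul(-6, C), Pow(Add(C, C), -1)) = Mul(Mul(-6, C), Pow(Mul(2, C), -1)) = Mul(Mul(-6, C), Mul(Rational(1, 2), Pow(C, -1))) = -3)
Add(Function('V')(223), Mul(-1, 24042)) = Add(-3, Mul(-1, 24042)) = Add(-3, -24042) = -24045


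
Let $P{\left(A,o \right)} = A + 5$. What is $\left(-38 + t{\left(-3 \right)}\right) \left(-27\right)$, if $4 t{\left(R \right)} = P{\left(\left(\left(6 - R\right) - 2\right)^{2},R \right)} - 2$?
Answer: $675$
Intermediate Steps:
$P{\left(A,o \right)} = 5 + A$
$t{\left(R \right)} = \frac{3}{4} + \frac{\left(4 - R\right)^{2}}{4}$ ($t{\left(R \right)} = \frac{\left(5 + \left(\left(6 - R\right) - 2\right)^{2}\right) - 2}{4} = \frac{\left(5 + \left(4 - R\right)^{2}\right) - 2}{4} = \frac{3 + \left(4 - R\right)^{2}}{4} = \frac{3}{4} + \frac{\left(4 - R\right)^{2}}{4}$)
$\left(-38 + t{\left(-3 \right)}\right) \left(-27\right) = \left(-38 + \left(\frac{3}{4} + \frac{\left(-4 - 3\right)^{2}}{4}\right)\right) \left(-27\right) = \left(-38 + \left(\frac{3}{4} + \frac{\left(-7\right)^{2}}{4}\right)\right) \left(-27\right) = \left(-38 + \left(\frac{3}{4} + \frac{1}{4} \cdot 49\right)\right) \left(-27\right) = \left(-38 + \left(\frac{3}{4} + \frac{49}{4}\right)\right) \left(-27\right) = \left(-38 + 13\right) \left(-27\right) = \left(-25\right) \left(-27\right) = 675$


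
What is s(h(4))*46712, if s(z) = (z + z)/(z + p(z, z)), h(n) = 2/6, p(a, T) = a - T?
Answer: 93424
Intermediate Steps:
h(n) = 1/3 (h(n) = 2*(1/6) = 1/3)
s(z) = 2 (s(z) = (z + z)/(z + (z - z)) = (2*z)/(z + 0) = (2*z)/z = 2)
s(h(4))*46712 = 2*46712 = 93424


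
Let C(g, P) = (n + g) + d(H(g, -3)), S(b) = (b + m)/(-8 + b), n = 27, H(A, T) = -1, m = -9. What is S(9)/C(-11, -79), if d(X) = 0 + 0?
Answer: 0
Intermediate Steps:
S(b) = (-9 + b)/(-8 + b) (S(b) = (b - 9)/(-8 + b) = (-9 + b)/(-8 + b))
d(X) = 0
C(g, P) = 27 + g (C(g, P) = (27 + g) + 0 = 27 + g)
S(9)/C(-11, -79) = ((-9 + 9)/(-8 + 9))/(27 - 11) = (0/1)/16 = (1*0)*(1/16) = 0*(1/16) = 0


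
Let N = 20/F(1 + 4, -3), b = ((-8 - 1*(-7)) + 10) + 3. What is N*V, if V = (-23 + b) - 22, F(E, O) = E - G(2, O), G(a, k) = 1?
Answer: -165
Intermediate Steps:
b = 12 (b = ((-8 + 7) + 10) + 3 = (-1 + 10) + 3 = 9 + 3 = 12)
F(E, O) = -1 + E (F(E, O) = E - 1*1 = E - 1 = -1 + E)
V = -33 (V = (-23 + 12) - 22 = -11 - 22 = -33)
N = 5 (N = 20/(-1 + (1 + 4)) = 20/(-1 + 5) = 20/4 = 20*(¼) = 5)
N*V = 5*(-33) = -165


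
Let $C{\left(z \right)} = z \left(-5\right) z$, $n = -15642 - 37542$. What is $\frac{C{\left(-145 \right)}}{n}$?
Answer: $\frac{105125}{53184} \approx 1.9766$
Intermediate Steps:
$n = -53184$
$C{\left(z \right)} = - 5 z^{2}$ ($C{\left(z \right)} = - 5 z z = - 5 z^{2}$)
$\frac{C{\left(-145 \right)}}{n} = \frac{\left(-5\right) \left(-145\right)^{2}}{-53184} = \left(-5\right) 21025 \left(- \frac{1}{53184}\right) = \left(-105125\right) \left(- \frac{1}{53184}\right) = \frac{105125}{53184}$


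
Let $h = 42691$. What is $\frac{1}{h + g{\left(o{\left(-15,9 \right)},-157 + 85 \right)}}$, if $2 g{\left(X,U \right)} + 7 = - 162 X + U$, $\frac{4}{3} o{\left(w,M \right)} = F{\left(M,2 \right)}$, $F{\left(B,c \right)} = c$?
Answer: $\frac{1}{42530} \approx 2.3513 \cdot 10^{-5}$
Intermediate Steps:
$o{\left(w,M \right)} = \frac{3}{2}$ ($o{\left(w,M \right)} = \frac{3}{4} \cdot 2 = \frac{3}{2}$)
$g{\left(X,U \right)} = - \frac{7}{2} + \frac{U}{2} - 81 X$ ($g{\left(X,U \right)} = - \frac{7}{2} + \frac{- 162 X + U}{2} = - \frac{7}{2} + \frac{U - 162 X}{2} = - \frac{7}{2} + \left(\frac{U}{2} - 81 X\right) = - \frac{7}{2} + \frac{U}{2} - 81 X$)
$\frac{1}{h + g{\left(o{\left(-15,9 \right)},-157 + 85 \right)}} = \frac{1}{42691 - \left(125 - \frac{-157 + 85}{2}\right)} = \frac{1}{42691 - 161} = \frac{1}{42530}$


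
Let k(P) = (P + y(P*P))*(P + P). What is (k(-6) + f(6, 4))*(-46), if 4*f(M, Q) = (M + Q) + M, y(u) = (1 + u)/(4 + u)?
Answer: -14927/5 ≈ -2985.4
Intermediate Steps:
y(u) = (1 + u)/(4 + u)
k(P) = 2*P*(P + (1 + P²)/(4 + P²)) (k(P) = (P + (1 + P*P)/(4 + P*P))*(P + P) = (P + (1 + P²)/(4 + P²))*(2*P) = 2*P*(P + (1 + P²)/(4 + P²)))
f(M, Q) = M/2 + Q/4 (f(M, Q) = ((M + Q) + M)/4 = (Q + 2*M)/4 = M/2 + Q/4)
(k(-6) + f(6, 4))*(-46) = (2*(-6)*(1 + (-6)² - 6*(4 + (-6)²))/(4 + (-6)²) + ((½)*6 + (¼)*4))*(-46) = (2*(-6)*(1 + 36 - 6*(4 + 36))/(4 + 36) + (3 + 1))*(-46) = (2*(-6)*(1 + 36 - 6*40)/40 + 4)*(-46) = (2*(-6)*(1/40)*(1 + 36 - 240) + 4)*(-46) = (2*(-6)*(1/40)*(-203) + 4)*(-46) = (609/10 + 4)*(-46) = (649/10)*(-46) = -14927/5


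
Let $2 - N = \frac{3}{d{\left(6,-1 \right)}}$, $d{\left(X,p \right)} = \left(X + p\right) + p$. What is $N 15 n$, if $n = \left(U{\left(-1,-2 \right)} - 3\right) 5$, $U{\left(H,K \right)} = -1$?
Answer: $-375$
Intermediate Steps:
$d{\left(X,p \right)} = X + 2 p$
$N = \frac{5}{4}$ ($N = 2 - \frac{3}{6 + 2 \left(-1\right)} = 2 - \frac{3}{6 - 2} = 2 - \frac{3}{4} = \frac{5}{4} \approx 1.25$)
$n = -20$ ($n = \left(-1 - 3\right) 5 = \left(-4\right) 5 = -20$)
$N 15 n = \frac{5}{4} \cdot 15 \left(-20\right) = \frac{75}{4} \left(-20\right) = -375$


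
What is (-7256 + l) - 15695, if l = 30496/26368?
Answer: -18910671/824 ≈ -22950.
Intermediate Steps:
l = 953/824 (l = 30496*(1/26368) = 953/824 ≈ 1.1566)
(-7256 + l) - 15695 = (-7256 + 953/824) - 15695 = -5977991/824 - 15695 = -18910671/824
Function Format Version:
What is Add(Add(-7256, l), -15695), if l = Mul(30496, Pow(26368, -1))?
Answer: Rational(-18910671, 824) ≈ -22950.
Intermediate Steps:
l = Rational(953, 824) (l = Mul(30496, Rational(1, 26368)) = Rational(953, 824) ≈ 1.1566)
Add(Add(-7256, l), -15695) = Add(Add(-7256, Rational(953, 824)), -15695) = Add(Rational(-5977991, 824), -15695) = Rational(-18910671, 824)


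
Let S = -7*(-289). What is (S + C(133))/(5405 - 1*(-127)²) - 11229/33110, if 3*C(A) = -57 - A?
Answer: -39708077/76086780 ≈ -0.52188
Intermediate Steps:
C(A) = -19 - A/3 (C(A) = (-57 - A)/3 = -19 - A/3)
S = 2023
(S + C(133))/(5405 - 1*(-127)²) - 11229/33110 = (2023 + (-19 - ⅓*133))/(5405 - 1*(-127)²) - 11229/33110 = (2023 + (-19 - 133/3))/(5405 - 1*16129) - 11229*1/33110 = (2023 - 190/3)/(5405 - 16129) - 11229/33110 = (5879/3)/(-10724) - 11229/33110 = (5879/3)*(-1/10724) - 11229/33110 = -5879/32172 - 11229/33110 = -39708077/76086780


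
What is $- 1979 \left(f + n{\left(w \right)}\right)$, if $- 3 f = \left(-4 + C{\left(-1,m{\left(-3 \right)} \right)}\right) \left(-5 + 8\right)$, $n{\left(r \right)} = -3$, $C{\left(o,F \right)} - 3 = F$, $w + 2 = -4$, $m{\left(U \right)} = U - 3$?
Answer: $-7916$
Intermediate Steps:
$m{\left(U \right)} = -3 + U$
$w = -6$ ($w = -2 - 4 = -6$)
$C{\left(o,F \right)} = 3 + F$
$f = 7$ ($f = - \frac{\left(-4 + \left(3 - 6\right)\right) \left(-5 + 8\right)}{3} = - \frac{\left(-4 + \left(3 - 6\right)\right) 3}{3} = - \frac{\left(-4 - 3\right) 3}{3} = - \frac{\left(-7\right) 3}{3} = \left(- \frac{1}{3}\right) \left(-21\right) = 7$)
$- 1979 \left(f + n{\left(w \right)}\right) = - 1979 \left(7 - 3\right) = \left(-1979\right) 4 = -7916$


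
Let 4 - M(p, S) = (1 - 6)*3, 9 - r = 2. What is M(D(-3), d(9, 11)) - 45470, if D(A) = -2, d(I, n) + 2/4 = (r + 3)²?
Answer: -45451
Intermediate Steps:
r = 7 (r = 9 - 1*2 = 9 - 2 = 7)
d(I, n) = 199/2 (d(I, n) = -½ + (7 + 3)² = -½ + 10² = -½ + 100 = 199/2)
M(p, S) = 19 (M(p, S) = 4 - (1 - 6)*3 = 4 - (-5)*3 = 4 - 1*(-15) = 4 + 15 = 19)
M(D(-3), d(9, 11)) - 45470 = 19 - 45470 = -45451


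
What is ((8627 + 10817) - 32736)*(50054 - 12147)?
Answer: -503859844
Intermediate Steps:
((8627 + 10817) - 32736)*(50054 - 12147) = (19444 - 32736)*37907 = -13292*37907 = -503859844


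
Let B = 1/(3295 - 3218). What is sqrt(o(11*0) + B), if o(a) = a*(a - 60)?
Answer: sqrt(77)/77 ≈ 0.11396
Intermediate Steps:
o(a) = a*(-60 + a)
B = 1/77 ≈ 0.012987
sqrt(o(11*0) + B) = sqrt((11*0)*(-60 + 11*0) + 1/77) = sqrt(0*(-60 + 0) + 1/77) = sqrt(0*(-60) + 1/77) = sqrt(0 + 1/77) = sqrt(1/77) = sqrt(77)/77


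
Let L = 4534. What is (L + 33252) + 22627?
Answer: 60413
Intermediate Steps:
(L + 33252) + 22627 = (4534 + 33252) + 22627 = 37786 + 22627 = 60413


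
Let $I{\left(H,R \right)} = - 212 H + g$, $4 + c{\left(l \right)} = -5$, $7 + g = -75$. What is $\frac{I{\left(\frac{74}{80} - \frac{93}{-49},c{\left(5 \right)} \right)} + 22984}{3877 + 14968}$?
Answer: $\frac{10928731}{9234050} \approx 1.1835$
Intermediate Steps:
$g = -82$ ($g = -7 - 75 = -82$)
$c{\left(l \right)} = -9$ ($c{\left(l \right)} = -4 - 5 = -9$)
$I{\left(H,R \right)} = -82 - 212 H$ ($I{\left(H,R \right)} = - 212 H - 82 = -82 - 212 H$)
$\frac{I{\left(\frac{74}{80} - \frac{93}{-49},c{\left(5 \right)} \right)} + 22984}{3877 + 14968} = \frac{\left(-82 - 212 \left(\frac{74}{80} - \frac{93}{-49}\right)\right) + 22984}{3877 + 14968} = \frac{\left(-82 - 212 \left(74 \cdot \frac{1}{80} - - \frac{93}{49}\right)\right) + 22984}{18845} = \left(\left(-82 - 212 \left(\frac{37}{40} + \frac{93}{49}\right)\right) + 22984\right) \frac{1}{18845} = \left(\left(-82 - \frac{293249}{490}\right) + 22984\right) \frac{1}{18845} = \left(- \frac{333429}{490} + 22984\right) \frac{1}{18845} = \frac{10928731}{490} \cdot \frac{1}{18845} = \frac{10928731}{9234050}$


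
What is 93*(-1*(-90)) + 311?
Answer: 8681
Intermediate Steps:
93*(-1*(-90)) + 311 = 93*90 + 311 = 8370 + 311 = 8681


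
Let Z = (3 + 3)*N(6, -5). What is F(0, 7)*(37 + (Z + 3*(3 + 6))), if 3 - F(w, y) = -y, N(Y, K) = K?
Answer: 340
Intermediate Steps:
F(w, y) = 3 + y (F(w, y) = 3 - (-1)*y = 3 + y)
Z = -30 (Z = (3 + 3)*(-5) = 6*(-5) = -30)
F(0, 7)*(37 + (Z + 3*(3 + 6))) = (3 + 7)*(37 + (-30 + 3*(3 + 6))) = 10*(37 + (-30 + 3*9)) = 10*(37 + (-30 + 27)) = 10*(37 - 3) = 10*34 = 340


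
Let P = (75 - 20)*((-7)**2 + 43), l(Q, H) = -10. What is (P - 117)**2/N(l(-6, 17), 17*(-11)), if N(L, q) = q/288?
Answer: -7036775712/187 ≈ -3.7630e+7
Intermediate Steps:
P = 5060 (P = 55*(49 + 43) = 55*92 = 5060)
N(L, q) = q/288 (N(L, q) = q*(1/288) = q/288)
(P - 117)**2/N(l(-6, 17), 17*(-11)) = (5060 - 117)**2/(((17*(-11))/288)) = 4943**2/(((1/288)*(-187))) = 24433249/(-187/288) = 24433249*(-288/187) = -7036775712/187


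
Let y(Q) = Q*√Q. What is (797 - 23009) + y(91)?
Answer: -22212 + 91*√91 ≈ -21344.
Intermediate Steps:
y(Q) = Q^(3/2)
(797 - 23009) + y(91) = (797 - 23009) + 91^(3/2) = -22212 + 91*√91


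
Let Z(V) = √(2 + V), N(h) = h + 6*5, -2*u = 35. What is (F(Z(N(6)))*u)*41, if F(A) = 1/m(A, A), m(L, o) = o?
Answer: -1435*√38/76 ≈ -116.39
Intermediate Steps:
u = -35/2 (u = -½*35 = -35/2 ≈ -17.500)
N(h) = 30 + h (N(h) = h + 30 = 30 + h)
F(A) = 1/A
(F(Z(N(6)))*u)*41 = (-35/2/√(2 + (30 + 6)))*41 = (-35/2/√(2 + 36))*41 = (-35/2/√38)*41 = ((√38/38)*(-35/2))*41 = -35*√38/76*41 = -1435*√38/76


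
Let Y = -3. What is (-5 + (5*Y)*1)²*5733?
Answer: 2293200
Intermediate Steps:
(-5 + (5*Y)*1)²*5733 = (-5 + (5*(-3))*1)²*5733 = (-5 - 15*1)²*5733 = (-5 - 15)²*5733 = (-20)²*5733 = 400*5733 = 2293200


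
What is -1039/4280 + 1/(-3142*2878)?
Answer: -2348836161/9675663320 ≈ -0.24276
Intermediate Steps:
-1039/4280 + 1/(-3142*2878) = -1039*1/4280 - 1/3142*1/2878 = -1039/4280 - 1/9042676 = -2348836161/9675663320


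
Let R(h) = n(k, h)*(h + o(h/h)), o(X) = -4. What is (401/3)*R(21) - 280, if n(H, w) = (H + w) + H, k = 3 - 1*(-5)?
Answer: 251389/3 ≈ 83796.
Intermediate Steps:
k = 8 (k = 3 + 5 = 8)
n(H, w) = w + 2*H
R(h) = (-4 + h)*(16 + h) (R(h) = (h + 2*8)*(h - 4) = (h + 16)*(-4 + h) = (16 + h)*(-4 + h) = (-4 + h)*(16 + h))
(401/3)*R(21) - 280 = (401/3)*((-4 + 21)*(16 + 21)) - 280 = (401*(⅓))*(17*37) - 280 = (401/3)*629 - 280 = 252229/3 - 280 = 251389/3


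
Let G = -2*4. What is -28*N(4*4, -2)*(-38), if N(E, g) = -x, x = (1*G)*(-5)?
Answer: -42560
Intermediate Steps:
G = -8
x = 40 (x = (1*(-8))*(-5) = -8*(-5) = 40)
N(E, g) = -40 (N(E, g) = -1*40 = -40)
-28*N(4*4, -2)*(-38) = -28*(-40)*(-38) = 1120*(-38) = -42560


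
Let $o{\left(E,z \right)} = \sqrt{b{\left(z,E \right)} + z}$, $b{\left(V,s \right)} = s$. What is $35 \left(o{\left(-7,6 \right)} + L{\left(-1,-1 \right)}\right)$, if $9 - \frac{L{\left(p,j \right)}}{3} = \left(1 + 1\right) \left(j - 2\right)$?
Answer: $1575 + 35 i \approx 1575.0 + 35.0 i$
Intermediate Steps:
$L{\left(p,j \right)} = 39 - 6 j$ ($L{\left(p,j \right)} = 27 - 3 \left(1 + 1\right) \left(j - 2\right) = 27 - 3 \cdot 2 \left(-2 + j\right) = 27 - 3 \left(-4 + 2 j\right) = 27 - \left(-12 + 6 j\right) = 39 - 6 j$)
$o{\left(E,z \right)} = \sqrt{E + z}$
$35 \left(o{\left(-7,6 \right)} + L{\left(-1,-1 \right)}\right) = 35 \left(\sqrt{-7 + 6} + \left(39 - -6\right)\right) = 35 \left(\sqrt{-1} + \left(39 + 6\right)\right) = 35 \left(i + 45\right) = 35 \left(45 + i\right) = 1575 + 35 i$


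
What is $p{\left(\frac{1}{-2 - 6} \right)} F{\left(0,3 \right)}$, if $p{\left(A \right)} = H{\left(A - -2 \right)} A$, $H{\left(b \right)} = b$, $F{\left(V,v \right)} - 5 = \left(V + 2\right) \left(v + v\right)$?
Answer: $- \frac{255}{64} \approx -3.9844$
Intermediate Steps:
$F{\left(V,v \right)} = 5 + 2 v \left(2 + V\right)$ ($F{\left(V,v \right)} = 5 + \left(V + 2\right) \left(v + v\right) = 5 + \left(2 + V\right) 2 v = 5 + 2 v \left(2 + V\right)$)
$p{\left(A \right)} = A \left(2 + A\right)$ ($p{\left(A \right)} = \left(A - -2\right) A = \left(A + 2\right) A = \left(2 + A\right) A = A \left(2 + A\right)$)
$p{\left(\frac{1}{-2 - 6} \right)} F{\left(0,3 \right)} = \frac{2 + \frac{1}{-2 - 6}}{-2 - 6} \left(5 + 4 \cdot 3 + 2 \cdot 0 \cdot 3\right) = \frac{2 + \frac{1}{-8}}{-8} \left(5 + 12 + 0\right) = - \frac{2 - \frac{1}{8}}{8} \cdot 17 = \left(- \frac{1}{8}\right) \frac{15}{8} \cdot 17 = \left(- \frac{15}{64}\right) 17 = - \frac{255}{64}$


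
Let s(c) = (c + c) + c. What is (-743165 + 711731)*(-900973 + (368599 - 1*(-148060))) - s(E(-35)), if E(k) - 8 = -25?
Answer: 12080526327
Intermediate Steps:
E(k) = -17 (E(k) = 8 - 25 = -17)
s(c) = 3*c (s(c) = 2*c + c = 3*c)
(-743165 + 711731)*(-900973 + (368599 - 1*(-148060))) - s(E(-35)) = (-743165 + 711731)*(-900973 + (368599 - 1*(-148060))) - 3*(-17) = -31434*(-900973 + (368599 + 148060)) - 1*(-51) = -31434*(-900973 + 516659) + 51 = -31434*(-384314) + 51 = 12080526276 + 51 = 12080526327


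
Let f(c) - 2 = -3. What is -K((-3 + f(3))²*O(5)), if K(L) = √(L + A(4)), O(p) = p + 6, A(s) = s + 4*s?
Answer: -14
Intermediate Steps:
f(c) = -1 (f(c) = 2 - 3 = -1)
A(s) = 5*s
O(p) = 6 + p
K(L) = √(20 + L) (K(L) = √(L + 5*4) = √(L + 20) = √(20 + L))
-K((-3 + f(3))²*O(5)) = -√(20 + (-3 - 1)²*(6 + 5)) = -√(20 + (-4)²*11) = -√(20 + 16*11) = -√(20 + 176) = -√196 = -1*14 = -14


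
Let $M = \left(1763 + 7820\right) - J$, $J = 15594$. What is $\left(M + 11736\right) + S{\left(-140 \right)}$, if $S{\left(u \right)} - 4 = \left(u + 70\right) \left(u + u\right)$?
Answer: $25329$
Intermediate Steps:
$S{\left(u \right)} = 4 + 2 u \left(70 + u\right)$ ($S{\left(u \right)} = 4 + \left(u + 70\right) \left(u + u\right) = 4 + \left(70 + u\right) 2 u = 4 + 2 u \left(70 + u\right)$)
$M = -6011$ ($M = \left(1763 + 7820\right) - 15594 = 9583 - 15594 = -6011$)
$\left(M + 11736\right) + S{\left(-140 \right)} = \left(-6011 + 11736\right) + \left(4 + 2 \left(-140\right)^{2} + 140 \left(-140\right)\right) = 5725 + \left(4 + 2 \cdot 19600 - 19600\right) = 5725 + \left(4 + 39200 - 19600\right) = 5725 + 19604 = 25329$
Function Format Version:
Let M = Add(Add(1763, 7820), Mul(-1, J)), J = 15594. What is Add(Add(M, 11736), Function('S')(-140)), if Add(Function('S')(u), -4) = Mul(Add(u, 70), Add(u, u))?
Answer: 25329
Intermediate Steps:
Function('S')(u) = Add(4, Mul(2, u, Add(70, u))) (Function('S')(u) = Add(4, Mul(Add(u, 70), Add(u, u))) = Add(4, Mul(Add(70, u), Mul(2, u))) = Add(4, Mul(2, u, Add(70, u))))
M = -6011 (M = Add(Add(1763, 7820), Mul(-1, 15594)) = Add(9583, -15594) = -6011)
Add(Add(M, 11736), Function('S')(-140)) = Add(Add(-6011, 11736), Add(4, Mul(2, Pow(-140, 2)), Mul(140, -140))) = Add(5725, Add(4, Mul(2, 19600), -19600)) = Add(5725, Add(4, 39200, -19600)) = Add(5725, 19604) = 25329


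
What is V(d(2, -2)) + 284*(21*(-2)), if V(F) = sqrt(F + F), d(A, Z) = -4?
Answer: -11928 + 2*I*sqrt(2) ≈ -11928.0 + 2.8284*I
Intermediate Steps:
V(F) = sqrt(2)*sqrt(F) (V(F) = sqrt(2*F) = sqrt(2)*sqrt(F))
V(d(2, -2)) + 284*(21*(-2)) = sqrt(2)*sqrt(-4) + 284*(21*(-2)) = sqrt(2)*(2*I) + 284*(-42) = 2*I*sqrt(2) - 11928 = -11928 + 2*I*sqrt(2)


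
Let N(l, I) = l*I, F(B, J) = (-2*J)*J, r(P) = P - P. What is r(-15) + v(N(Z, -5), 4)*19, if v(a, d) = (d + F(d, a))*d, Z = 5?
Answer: -94696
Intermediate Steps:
r(P) = 0
F(B, J) = -2*J**2
N(l, I) = I*l
v(a, d) = d*(d - 2*a**2) (v(a, d) = (d - 2*a**2)*d = d*(d - 2*a**2))
r(-15) + v(N(Z, -5), 4)*19 = 0 + (4*(4 - 2*(-5*5)**2))*19 = 0 + (4*(4 - 2*(-25)**2))*19 = 0 + (4*(4 - 2*625))*19 = 0 + (4*(4 - 1250))*19 = 0 + (4*(-1246))*19 = 0 - 4984*19 = 0 - 94696 = -94696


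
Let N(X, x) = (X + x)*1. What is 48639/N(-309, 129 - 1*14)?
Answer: -48639/194 ≈ -250.72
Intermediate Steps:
N(X, x) = X + x
48639/N(-309, 129 - 1*14) = 48639/(-309 + (129 - 1*14)) = 48639/(-309 + (129 - 14)) = 48639/(-309 + 115) = 48639/(-194) = 48639*(-1/194) = -48639/194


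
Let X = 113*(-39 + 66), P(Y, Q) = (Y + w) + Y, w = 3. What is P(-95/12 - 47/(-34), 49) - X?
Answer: -312229/102 ≈ -3061.1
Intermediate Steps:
P(Y, Q) = 3 + 2*Y (P(Y, Q) = (Y + 3) + Y = (3 + Y) + Y = 3 + 2*Y)
X = 3051 (X = 113*27 = 3051)
P(-95/12 - 47/(-34), 49) - X = (3 + 2*(-95/12 - 47/(-34))) - 1*3051 = (3 + 2*(-95*1/12 - 47*(-1/34))) - 3051 = (3 + 2*(-95/12 + 47/34)) - 3051 = (3 + 2*(-1333/204)) - 3051 = (3 - 1333/102) - 3051 = -1027/102 - 3051 = -312229/102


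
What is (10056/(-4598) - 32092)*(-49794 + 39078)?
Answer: 41614478304/121 ≈ 3.4392e+8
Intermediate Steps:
(10056/(-4598) - 32092)*(-49794 + 39078) = (10056*(-1/4598) - 32092)*(-10716) = (-5028/2299 - 32092)*(-10716) = -73784536/2299*(-10716) = 41614478304/121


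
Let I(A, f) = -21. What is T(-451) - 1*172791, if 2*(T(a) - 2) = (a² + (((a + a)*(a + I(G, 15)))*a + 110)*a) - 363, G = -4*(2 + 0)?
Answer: 43298281597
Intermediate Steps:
G = -8 (G = -4*2 = -8)
T(a) = -359/2 + a²/2 + a*(110 + 2*a²*(-21 + a))/2 (T(a) = 2 + ((a² + (((a + a)*(a - 21))*a + 110)*a) - 363)/2 = 2 + ((a² + (((2*a)*(-21 + a))*a + 110)*a) - 363)/2 = 2 + ((a² + ((2*a*(-21 + a))*a + 110)*a) - 363)/2 = 2 + ((a² + (2*a²*(-21 + a) + 110)*a) - 363)/2 = 2 + ((a² + (110 + 2*a²*(-21 + a))*a) - 363)/2 = 2 + ((a² + a*(110 + 2*a²*(-21 + a))) - 363)/2 = 2 + (-363 + a² + a*(110 + 2*a²*(-21 + a)))/2 = 2 + (-363/2 + a²/2 + a*(110 + 2*a²*(-21 + a))/2) = -359/2 + a²/2 + a*(110 + 2*a²*(-21 + a))/2)
T(-451) - 1*172791 = (-359/2 + (-451)⁴ + (½)*(-451)² - 21*(-451)³ + 55*(-451)) - 1*172791 = (-359/2 + 41371966801 + (½)*203401 - 21*(-91733851) - 24805) - 172791 = (-359/2 + 41371966801 + 203401/2 + 1926410871 - 24805) - 172791 = 43298454388 - 172791 = 43298281597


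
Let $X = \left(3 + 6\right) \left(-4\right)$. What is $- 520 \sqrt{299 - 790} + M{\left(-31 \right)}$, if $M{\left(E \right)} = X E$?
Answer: $1116 - 520 i \sqrt{491} \approx 1116.0 - 11522.0 i$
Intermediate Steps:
$X = -36$ ($X = 9 \left(-4\right) = -36$)
$M{\left(E \right)} = - 36 E$
$- 520 \sqrt{299 - 790} + M{\left(-31 \right)} = - 520 \sqrt{299 - 790} - -1116 = - 520 \sqrt{-491} + 1116 = - 520 i \sqrt{491} + 1116 = 1116 - 520 i \sqrt{491}$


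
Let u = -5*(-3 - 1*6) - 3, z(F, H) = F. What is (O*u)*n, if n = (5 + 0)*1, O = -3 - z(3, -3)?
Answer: -1260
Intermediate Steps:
O = -6 (O = -3 - 1*3 = -3 - 3 = -6)
u = 42 (u = -5*(-3 - 6) - 3 = -5*(-9) - 3 = 45 - 3 = 42)
n = 5 (n = 5*1 = 5)
(O*u)*n = -6*42*5 = -252*5 = -1260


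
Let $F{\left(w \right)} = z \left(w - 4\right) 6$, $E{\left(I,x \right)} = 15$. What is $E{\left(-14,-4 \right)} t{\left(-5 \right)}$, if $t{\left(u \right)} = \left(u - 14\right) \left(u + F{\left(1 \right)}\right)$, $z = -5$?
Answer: $-24225$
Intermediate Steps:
$F{\left(w \right)} = 120 - 30 w$ ($F{\left(w \right)} = - 5 \left(w - 4\right) 6 = - 5 \left(-4 + w\right) 6 = \left(20 - 5 w\right) 6 = 120 - 30 w$)
$t{\left(u \right)} = \left(-14 + u\right) \left(90 + u\right)$ ($t{\left(u \right)} = \left(u - 14\right) \left(u + \left(120 - 30\right)\right) = \left(-14 + u\right) \left(u + \left(120 - 30\right)\right) = \left(-14 + u\right) \left(u + 90\right) = \left(-14 + u\right) \left(90 + u\right)$)
$E{\left(-14,-4 \right)} t{\left(-5 \right)} = 15 \left(-1260 + \left(-5\right)^{2} + 76 \left(-5\right)\right) = 15 \left(-1260 + 25 - 380\right) = 15 \left(-1615\right) = -24225$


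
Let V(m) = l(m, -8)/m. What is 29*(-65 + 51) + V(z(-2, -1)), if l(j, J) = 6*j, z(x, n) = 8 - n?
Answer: -400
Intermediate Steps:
V(m) = 6 (V(m) = (6*m)/m = 6)
29*(-65 + 51) + V(z(-2, -1)) = 29*(-65 + 51) + 6 = 29*(-14) + 6 = -406 + 6 = -400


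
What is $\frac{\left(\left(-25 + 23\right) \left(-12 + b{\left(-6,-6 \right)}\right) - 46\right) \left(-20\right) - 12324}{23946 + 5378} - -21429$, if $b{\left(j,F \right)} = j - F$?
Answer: $\frac{157093028}{7331} \approx 21429.0$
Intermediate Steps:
$\frac{\left(\left(-25 + 23\right) \left(-12 + b{\left(-6,-6 \right)}\right) - 46\right) \left(-20\right) - 12324}{23946 + 5378} - -21429 = \frac{\left(\left(-25 + 23\right) \left(-12 - 0\right) - 46\right) \left(-20\right) - 12324}{23946 + 5378} - -21429 = \frac{\left(- 2 \left(-12 + \left(-6 + 6\right)\right) - 46\right) \left(-20\right) - 12324}{29324} + 21429 = \left(\left(- 2 \left(-12 + 0\right) - 46\right) \left(-20\right) - 12324\right) \frac{1}{29324} + 21429 = \left(\left(\left(-2\right) \left(-12\right) - 46\right) \left(-20\right) - 12324\right) \frac{1}{29324} + 21429 = \left(\left(24 - 46\right) \left(-20\right) - 12324\right) \frac{1}{29324} + 21429 = \left(\left(-22\right) \left(-20\right) - 12324\right) \frac{1}{29324} + 21429 = \left(440 - 12324\right) \frac{1}{29324} + 21429 = \left(-11884\right) \frac{1}{29324} + 21429 = - \frac{2971}{7331} + 21429 = \frac{157093028}{7331}$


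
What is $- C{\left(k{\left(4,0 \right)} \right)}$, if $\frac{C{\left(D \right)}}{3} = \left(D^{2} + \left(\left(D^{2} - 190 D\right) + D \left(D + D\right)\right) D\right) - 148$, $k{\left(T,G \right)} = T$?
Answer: $8940$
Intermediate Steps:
$C{\left(D \right)} = -444 + 3 D^{2} + 3 D \left(- 190 D + 3 D^{2}\right)$ ($C{\left(D \right)} = 3 \left(\left(D^{2} + \left(\left(D^{2} - 190 D\right) + D \left(D + D\right)\right) D\right) - 148\right) = 3 \left(\left(D^{2} + \left(\left(D^{2} - 190 D\right) + D 2 D\right) D\right) - 148\right) = 3 \left(\left(D^{2} + \left(\left(D^{2} - 190 D\right) + 2 D^{2}\right) D\right) - 148\right) = 3 \left(\left(D^{2} + \left(- 190 D + 3 D^{2}\right) D\right) - 148\right) = 3 \left(\left(D^{2} + D \left(- 190 D + 3 D^{2}\right)\right) - 148\right) = 3 \left(-148 + D^{2} + D \left(- 190 D + 3 D^{2}\right)\right) = -444 + 3 D^{2} + 3 D \left(- 190 D + 3 D^{2}\right)$)
$- C{\left(k{\left(4,0 \right)} \right)} = - (-444 - 567 \cdot 4^{2} + 9 \cdot 4^{3}) = - (-444 - 9072 + 9 \cdot 64) = - (-444 - 9072 + 576) = \left(-1\right) \left(-8940\right) = 8940$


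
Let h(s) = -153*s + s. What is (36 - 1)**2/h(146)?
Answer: -1225/22192 ≈ -0.055200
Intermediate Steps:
h(s) = -152*s
(36 - 1)**2/h(146) = (36 - 1)**2/((-152*146)) = 35**2/(-22192) = 1225*(-1/22192) = -1225/22192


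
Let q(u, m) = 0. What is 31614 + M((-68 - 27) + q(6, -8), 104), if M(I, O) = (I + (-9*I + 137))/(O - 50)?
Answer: 569351/18 ≈ 31631.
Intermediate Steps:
M(I, O) = (137 - 8*I)/(-50 + O) (M(I, O) = (I + (137 - 9*I))/(-50 + O) = (137 - 8*I)/(-50 + O))
31614 + M((-68 - 27) + q(6, -8), 104) = 31614 + (137 - 8*((-68 - 27) + 0))/(-50 + 104) = 31614 + (137 - 8*(-95 + 0))/54 = 31614 + (137 - 8*(-95))/54 = 31614 + (137 + 760)/54 = 31614 + (1/54)*897 = 31614 + 299/18 = 569351/18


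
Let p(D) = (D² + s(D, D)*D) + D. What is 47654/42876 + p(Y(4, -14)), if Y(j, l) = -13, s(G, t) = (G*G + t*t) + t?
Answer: -87207395/21438 ≈ -4067.9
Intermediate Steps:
s(G, t) = t + G² + t² (s(G, t) = (G² + t²) + t = t + G² + t²)
p(D) = D + D² + D*(D + 2*D²) (p(D) = (D² + (D + D² + D²)*D) + D = (D² + (D + 2*D²)*D) + D = (D² + D*(D + 2*D²)) + D = D + D² + D*(D + 2*D²))
47654/42876 + p(Y(4, -14)) = 47654/42876 - 13*(1 + 2*(-13) + 2*(-13)²) = 47654*(1/42876) - 13*(1 - 26 + 2*169) = 23827/21438 - 13*(1 - 26 + 338) = 23827/21438 - 13*313 = 23827/21438 - 4069 = -87207395/21438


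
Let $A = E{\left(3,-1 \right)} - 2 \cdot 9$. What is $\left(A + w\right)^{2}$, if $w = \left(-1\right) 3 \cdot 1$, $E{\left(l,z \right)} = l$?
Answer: $324$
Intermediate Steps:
$w = -3$ ($w = \left(-3\right) 1 = -3$)
$A = -15$ ($A = 3 - 2 \cdot 9 = 3 - 18 = -15$)
$\left(A + w\right)^{2} = \left(-15 - 3\right)^{2} = \left(-18\right)^{2} = 324$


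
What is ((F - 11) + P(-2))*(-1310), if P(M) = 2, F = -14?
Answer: 30130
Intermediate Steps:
((F - 11) + P(-2))*(-1310) = ((-14 - 11) + 2)*(-1310) = (-25 + 2)*(-1310) = -23*(-1310) = 30130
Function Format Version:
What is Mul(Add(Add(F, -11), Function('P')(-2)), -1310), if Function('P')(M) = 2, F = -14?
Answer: 30130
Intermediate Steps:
Mul(Add(Add(F, -11), Function('P')(-2)), -1310) = Mul(Add(Add(-14, -11), 2), -1310) = Mul(Add(-25, 2), -1310) = Mul(-23, -1310) = 30130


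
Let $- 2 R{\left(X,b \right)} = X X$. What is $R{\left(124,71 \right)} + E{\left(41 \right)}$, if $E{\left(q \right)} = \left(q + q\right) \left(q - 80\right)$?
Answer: $-10886$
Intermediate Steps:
$R{\left(X,b \right)} = - \frac{X^{2}}{2}$ ($R{\left(X,b \right)} = - \frac{X X}{2} = - \frac{X^{2}}{2}$)
$E{\left(q \right)} = 2 q \left(-80 + q\right)$
$R{\left(124,71 \right)} + E{\left(41 \right)} = - \frac{124^{2}}{2} + 2 \cdot 41 \left(-80 + 41\right) = \left(- \frac{1}{2}\right) 15376 + 2 \cdot 41 \left(-39\right) = -7688 - 3198 = -10886$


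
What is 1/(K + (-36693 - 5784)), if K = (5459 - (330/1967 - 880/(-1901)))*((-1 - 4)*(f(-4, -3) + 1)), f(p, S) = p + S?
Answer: 3739267/453476163531 ≈ 8.2458e-6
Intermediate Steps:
f(p, S) = S + p
K = 612309007890/3739267 (K = (5459 - (330/1967 - 880/(-1901)))*((-1 - 4)*((-3 - 4) + 1)) = (5459 - (330*(1/1967) - 880*(-1/1901)))*(-5*(-7 + 1)) = (5459 - (330/1967 + 880/1901))*(-5*(-6)) = (5459 - 1*2358290/3739267)*30 = (5459 - 2358290/3739267)*30 = (20410300263/3739267)*30 = 612309007890/3739267 ≈ 1.6375e+5)
1/(K + (-36693 - 5784)) = 1/(612309007890/3739267 + (-36693 - 5784)) = 1/(612309007890/3739267 - 42477) = 1/(453476163531/3739267) = 3739267/453476163531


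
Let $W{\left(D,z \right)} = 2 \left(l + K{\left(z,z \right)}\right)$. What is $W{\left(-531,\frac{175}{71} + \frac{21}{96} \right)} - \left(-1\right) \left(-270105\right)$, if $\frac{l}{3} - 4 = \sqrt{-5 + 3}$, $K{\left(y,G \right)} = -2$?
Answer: $-270085 + 6 i \sqrt{2} \approx -2.7009 \cdot 10^{5} + 8.4853 i$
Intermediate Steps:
$l = 12 + 3 i \sqrt{2}$ ($l = 12 + 3 \sqrt{-5 + 3} = 12 + 3 \sqrt{-2} = 12 + 3 i \sqrt{2} \approx 12.0 + 4.2426 i$)
$W{\left(D,z \right)} = 20 + 6 i \sqrt{2}$ ($W{\left(D,z \right)} = 2 \left(\left(12 + 3 i \sqrt{2}\right) - 2\right) = 2 \left(10 + 3 i \sqrt{2}\right) = 20 + 6 i \sqrt{2}$)
$W{\left(-531,\frac{175}{71} + \frac{21}{96} \right)} - \left(-1\right) \left(-270105\right) = \left(20 + 6 i \sqrt{2}\right) - \left(-1\right) \left(-270105\right) = \left(20 + 6 i \sqrt{2}\right) - 270105 = -270085 + 6 i \sqrt{2}$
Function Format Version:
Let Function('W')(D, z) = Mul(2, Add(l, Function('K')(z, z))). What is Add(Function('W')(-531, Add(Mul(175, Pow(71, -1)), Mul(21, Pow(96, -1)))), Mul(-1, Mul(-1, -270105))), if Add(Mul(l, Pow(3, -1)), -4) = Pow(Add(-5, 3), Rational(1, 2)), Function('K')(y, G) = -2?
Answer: Add(-270085, Mul(6, I, Pow(2, Rational(1, 2)))) ≈ Add(-2.7009e+5, Mul(8.4853, I))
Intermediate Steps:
l = Add(12, Mul(3, I, Pow(2, Rational(1, 2)))) (l = Add(12, Mul(3, Pow(Add(-5, 3), Rational(1, 2)))) = Add(12, Mul(3, Pow(-2, Rational(1, 2)))) = Add(12, Mul(3, Mul(I, Pow(2, Rational(1, 2))))) = Add(12, Mul(3, I, Pow(2, Rational(1, 2)))) ≈ Add(12.000, Mul(4.2426, I)))
Function('W')(D, z) = Add(20, Mul(6, I, Pow(2, Rational(1, 2)))) (Function('W')(D, z) = Mul(2, Add(Add(12, Mul(3, I, Pow(2, Rational(1, 2)))), -2)) = Mul(2, Add(10, Mul(3, I, Pow(2, Rational(1, 2))))) = Add(20, Mul(6, I, Pow(2, Rational(1, 2)))))
Add(Function('W')(-531, Add(Mul(175, Pow(71, -1)), Mul(21, Pow(96, -1)))), Mul(-1, Mul(-1, -270105))) = Add(Add(20, Mul(6, I, Pow(2, Rational(1, 2)))), Mul(-1, Mul(-1, -270105))) = Add(Add(20, Mul(6, I, Pow(2, Rational(1, 2)))), Mul(-1, 270105)) = Add(Add(20, Mul(6, I, Pow(2, Rational(1, 2)))), -270105) = Add(-270085, Mul(6, I, Pow(2, Rational(1, 2))))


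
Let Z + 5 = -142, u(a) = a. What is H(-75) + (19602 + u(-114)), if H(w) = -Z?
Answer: 19635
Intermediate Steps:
Z = -147 (Z = -5 - 142 = -147)
H(w) = 147 (H(w) = -1*(-147) = 147)
H(-75) + (19602 + u(-114)) = 147 + (19602 - 114) = 147 + 19488 = 19635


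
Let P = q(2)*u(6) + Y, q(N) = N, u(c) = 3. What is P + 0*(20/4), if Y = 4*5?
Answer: 26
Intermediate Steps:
Y = 20
P = 26 (P = 2*3 + 20 = 6 + 20 = 26)
P + 0*(20/4) = 26 + 0*(20/4) = 26 + 0*(20*(¼)) = 26 + 0*5 = 26 + 0 = 26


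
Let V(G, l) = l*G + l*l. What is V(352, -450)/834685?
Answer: 8820/166937 ≈ 0.052834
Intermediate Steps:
V(G, l) = l² + G*l (V(G, l) = G*l + l² = l² + G*l)
V(352, -450)/834685 = -450*(352 - 450)/834685 = -450*(-98)*(1/834685) = 44100*(1/834685) = 8820/166937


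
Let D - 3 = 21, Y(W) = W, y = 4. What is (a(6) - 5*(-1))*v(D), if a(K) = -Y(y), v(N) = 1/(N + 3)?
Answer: 1/27 ≈ 0.037037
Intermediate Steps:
D = 24 (D = 3 + 21 = 24)
v(N) = 1/(3 + N)
a(K) = -4 (a(K) = -1*4 = -4)
(a(6) - 5*(-1))*v(D) = (-4 - 5*(-1))/(3 + 24) = (-4 + 5)/27 = 1*(1/27) = 1/27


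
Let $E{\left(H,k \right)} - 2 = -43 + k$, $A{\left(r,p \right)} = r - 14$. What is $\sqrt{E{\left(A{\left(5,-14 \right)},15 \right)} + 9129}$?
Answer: $\sqrt{9103} \approx 95.41$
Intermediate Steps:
$A{\left(r,p \right)} = -14 + r$
$E{\left(H,k \right)} = -41 + k$ ($E{\left(H,k \right)} = 2 + \left(-43 + k\right) = -41 + k$)
$\sqrt{E{\left(A{\left(5,-14 \right)},15 \right)} + 9129} = \sqrt{\left(-41 + 15\right) + 9129} = \sqrt{-26 + 9129} = \sqrt{9103}$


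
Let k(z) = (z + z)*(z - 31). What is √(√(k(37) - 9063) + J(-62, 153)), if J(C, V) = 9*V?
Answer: √(1377 + 13*I*√51) ≈ 37.129 + 1.2502*I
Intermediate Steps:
k(z) = 2*z*(-31 + z) (k(z) = (2*z)*(-31 + z) = 2*z*(-31 + z))
√(√(k(37) - 9063) + J(-62, 153)) = √(√(2*37*(-31 + 37) - 9063) + 9*153) = √(√(2*37*6 - 9063) + 1377) = √(√(444 - 9063) + 1377) = √(√(-8619) + 1377) = √(13*I*√51 + 1377) = √(1377 + 13*I*√51)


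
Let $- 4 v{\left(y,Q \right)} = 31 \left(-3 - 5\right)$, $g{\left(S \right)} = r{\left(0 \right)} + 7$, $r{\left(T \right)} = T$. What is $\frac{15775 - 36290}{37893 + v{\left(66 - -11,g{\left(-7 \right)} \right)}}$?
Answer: $- \frac{4103}{7591} \approx -0.54051$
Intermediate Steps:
$g{\left(S \right)} = 7$ ($g{\left(S \right)} = 0 + 7 = 7$)
$v{\left(y,Q \right)} = 62$ ($v{\left(y,Q \right)} = - \frac{31 \left(-3 - 5\right)}{4} = - \frac{31 \left(-8\right)}{4} = \left(- \frac{1}{4}\right) \left(-248\right) = 62$)
$\frac{15775 - 36290}{37893 + v{\left(66 - -11,g{\left(-7 \right)} \right)}} = \frac{15775 - 36290}{37893 + 62} = - \frac{20515}{37955} = \left(-20515\right) \frac{1}{37955} = - \frac{4103}{7591}$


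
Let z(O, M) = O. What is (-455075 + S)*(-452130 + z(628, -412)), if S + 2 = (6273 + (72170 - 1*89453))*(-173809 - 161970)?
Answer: -1668964371362926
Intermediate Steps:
S = 3696926788 (S = -2 + (6273 + (72170 - 1*89453))*(-173809 - 161970) = -2 + (6273 + (72170 - 89453))*(-335779) = -2 + (6273 - 17283)*(-335779) = -2 - 11010*(-335779) = -2 + 3696926790 = 3696926788)
(-455075 + S)*(-452130 + z(628, -412)) = (-455075 + 3696926788)*(-452130 + 628) = 3696471713*(-451502) = -1668964371362926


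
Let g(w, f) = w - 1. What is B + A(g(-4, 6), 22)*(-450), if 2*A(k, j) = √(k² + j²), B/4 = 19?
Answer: 76 - 225*√509 ≈ -5000.2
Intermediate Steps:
g(w, f) = -1 + w
B = 76 (B = 4*19 = 76)
A(k, j) = √(j² + k²)/2 (A(k, j) = √(k² + j²)/2 = √(j² + k²)/2)
B + A(g(-4, 6), 22)*(-450) = 76 + (√(22² + (-1 - 4)²)/2)*(-450) = 76 + (√(484 + (-5)²)/2)*(-450) = 76 + (√(484 + 25)/2)*(-450) = 76 + (√509/2)*(-450) = 76 - 225*√509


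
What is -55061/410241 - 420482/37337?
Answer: -174554768719/15317168217 ≈ -11.396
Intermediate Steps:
-55061/410241 - 420482/37337 = -174554768719/15317168217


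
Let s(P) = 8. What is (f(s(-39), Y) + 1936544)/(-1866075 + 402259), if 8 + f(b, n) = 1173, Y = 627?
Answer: -1937709/1463816 ≈ -1.3237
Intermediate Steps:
f(b, n) = 1165 (f(b, n) = -8 + 1173 = 1165)
(f(s(-39), Y) + 1936544)/(-1866075 + 402259) = (1165 + 1936544)/(-1866075 + 402259) = 1937709/(-1463816) = 1937709*(-1/1463816) = -1937709/1463816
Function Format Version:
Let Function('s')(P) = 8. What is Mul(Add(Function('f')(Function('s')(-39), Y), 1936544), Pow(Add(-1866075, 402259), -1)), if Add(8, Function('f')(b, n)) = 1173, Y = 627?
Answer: Rational(-1937709, 1463816) ≈ -1.3237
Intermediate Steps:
Function('f')(b, n) = 1165 (Function('f')(b, n) = Add(-8, 1173) = 1165)
Mul(Add(Function('f')(Function('s')(-39), Y), 1936544), Pow(Add(-1866075, 402259), -1)) = Mul(Add(1165, 1936544), Pow(Add(-1866075, 402259), -1)) = Mul(1937709, Pow(-1463816, -1)) = Mul(1937709, Rational(-1, 1463816)) = Rational(-1937709, 1463816)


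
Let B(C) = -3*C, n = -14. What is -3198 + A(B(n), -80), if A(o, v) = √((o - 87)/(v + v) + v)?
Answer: -3198 + I*√5102/8 ≈ -3198.0 + 8.9285*I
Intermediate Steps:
A(o, v) = √(v + (-87 + o)/(2*v)) (A(o, v) = √((-87 + o)/((2*v)) + v) = √((-87 + o)*(1/(2*v)) + v) = √((-87 + o)/(2*v) + v) = √(v + (-87 + o)/(2*v)))
-3198 + A(B(n), -80) = -3198 + √2*√((-87 - 3*(-14) + 2*(-80)²)/(-80))/2 = -3198 + √2*√(-(-87 + 42 + 2*6400)/80)/2 = -3198 + √2*√(-(-87 + 42 + 12800)/80)/2 = -3198 + √2*√(-1/80*12755)/2 = -3198 + √2*√(-2551/16)/2 = -3198 + √2*(I*√2551/4)/2 = -3198 + I*√5102/8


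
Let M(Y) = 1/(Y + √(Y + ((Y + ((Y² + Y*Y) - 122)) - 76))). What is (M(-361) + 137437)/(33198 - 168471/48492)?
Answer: 95822808402024/23143641239105 + 16164*√28858/23143641239105 ≈ 4.1404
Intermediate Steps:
M(Y) = 1/(Y + √(-198 + 2*Y + 2*Y²)) (M(Y) = 1/(Y + √(Y + ((Y + ((Y² + Y²) - 122)) - 76))) = 1/(Y + √(Y + ((Y + (2*Y² - 122)) - 76))) = 1/(Y + √(Y + ((Y + (-122 + 2*Y²)) - 76))) = 1/(Y + √(Y + ((-122 + Y + 2*Y²) - 76))) = 1/(Y + √(Y + (-198 + Y + 2*Y²))) = 1/(Y + √(-198 + 2*Y + 2*Y²)))
(M(-361) + 137437)/(33198 - 168471/48492) = (1/(-361 + √2*√(-99 - 361 + (-361)²)) + 137437)/(33198 - 168471/48492) = (1/(-361 + √2*√(-99 - 361 + 130321)) + 137437)/(33198 - 168471*1/48492) = (1/(-361 + √2*√129861) + 137437)/(33198 - 18719/5388) = (1/(-361 + √2*(3*√14429)) + 137437)/(178852105/5388) = (1/(-361 + 3*√28858) + 137437)*(5388/178852105) = (137437 + 1/(-361 + 3*√28858))*(5388/178852105) = 740510556/178852105 + 5388/(178852105*(-361 + 3*√28858))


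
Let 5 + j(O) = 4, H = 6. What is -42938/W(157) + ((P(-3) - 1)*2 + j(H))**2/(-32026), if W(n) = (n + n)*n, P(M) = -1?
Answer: -688182419/789408874 ≈ -0.87177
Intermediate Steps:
j(O) = -1 (j(O) = -5 + 4 = -1)
W(n) = 2*n**2 (W(n) = (2*n)*n = 2*n**2)
-42938/W(157) + ((P(-3) - 1)*2 + j(H))**2/(-32026) = -42938/(2*157**2) + ((-1 - 1)*2 - 1)**2/(-32026) = -42938/(2*24649) + (-2*2 - 1)**2*(-1/32026) = -42938/49298 + (-4 - 1)**2*(-1/32026) = -42938*1/49298 + (-5)**2*(-1/32026) = -21469/24649 + 25*(-1/32026) = -21469/24649 - 25/32026 = -688182419/789408874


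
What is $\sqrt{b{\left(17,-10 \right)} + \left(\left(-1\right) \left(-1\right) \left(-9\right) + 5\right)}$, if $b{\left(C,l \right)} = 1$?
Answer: $i \sqrt{3} \approx 1.732 i$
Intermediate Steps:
$\sqrt{b{\left(17,-10 \right)} + \left(\left(-1\right) \left(-1\right) \left(-9\right) + 5\right)} = \sqrt{1 + \left(\left(-1\right) \left(-1\right) \left(-9\right) + 5\right)} = \sqrt{1 + \left(1 \left(-9\right) + 5\right)} = \sqrt{1 + \left(-9 + 5\right)} = \sqrt{1 - 4} = \sqrt{-3} = i \sqrt{3}$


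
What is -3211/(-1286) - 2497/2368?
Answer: 2196253/1522624 ≈ 1.4424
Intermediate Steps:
-3211/(-1286) - 2497/2368 = -3211*(-1/1286) - 2497*1/2368 = 3211/1286 - 2497/2368 = 2196253/1522624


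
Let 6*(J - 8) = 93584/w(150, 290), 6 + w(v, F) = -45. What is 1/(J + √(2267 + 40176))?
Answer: -6971904/1082894437 - 23409*√42443/1082894437 ≈ -0.010892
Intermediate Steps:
w(v, F) = -51 (w(v, F) = -6 - 45 = -51)
J = -45568/153 (J = 8 + (93584/(-51))/6 = 8 + (93584*(-1/51))/6 = 8 + (⅙)*(-93584/51) = 8 - 46792/153 = -45568/153 ≈ -297.83)
1/(J + √(2267 + 40176)) = 1/(-45568/153 + √(2267 + 40176)) = 1/(-45568/153 + √42443)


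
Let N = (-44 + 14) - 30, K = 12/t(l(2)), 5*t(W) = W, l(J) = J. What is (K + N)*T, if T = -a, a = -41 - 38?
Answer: -2370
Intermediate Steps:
t(W) = W/5
a = -79
K = 30 (K = 12/(((⅕)*2)) = 12/(⅖) = 12*(5/2) = 30)
N = -60 (N = -30 - 30 = -60)
T = 79 (T = -1*(-79) = 79)
(K + N)*T = (30 - 60)*79 = -30*79 = -2370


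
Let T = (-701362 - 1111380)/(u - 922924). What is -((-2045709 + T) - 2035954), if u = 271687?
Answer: 2658128154389/651237 ≈ 4.0817e+6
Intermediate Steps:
T = 1812742/651237 (T = (-701362 - 1111380)/(271687 - 922924) = -1812742/(-651237) = -1812742*(-1/651237) = 1812742/651237 ≈ 2.7835)
-((-2045709 + T) - 2035954) = -((-2045709 + 1812742/651237) - 2035954) = -(-1332239579291/651237 - 2035954) = -1*(-2658128154389/651237) = 2658128154389/651237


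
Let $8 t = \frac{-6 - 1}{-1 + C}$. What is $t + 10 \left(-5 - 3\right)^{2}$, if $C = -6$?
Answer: $\frac{5121}{8} \approx 640.13$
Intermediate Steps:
$t = \frac{1}{8}$ ($t = \frac{\left(-6 - 1\right) \frac{1}{-1 - 6}}{8} = \frac{\left(-7\right) \frac{1}{-7}}{8} = \frac{\left(-7\right) \left(- \frac{1}{7}\right)}{8} = \frac{1}{8} \cdot 1 = \frac{1}{8} \approx 0.125$)
$t + 10 \left(-5 - 3\right)^{2} = \frac{1}{8} + 10 \left(-5 - 3\right)^{2} = \frac{1}{8} + 10 \left(-8\right)^{2} = \frac{1}{8} + 10 \cdot 64 = \frac{1}{8} + 640 = \frac{5121}{8}$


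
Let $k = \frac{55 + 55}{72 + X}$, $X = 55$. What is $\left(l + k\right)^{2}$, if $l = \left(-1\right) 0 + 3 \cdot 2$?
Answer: $\frac{760384}{16129} \approx 47.144$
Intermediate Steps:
$k = \frac{110}{127}$ ($k = \frac{55 + 55}{72 + 55} = \frac{110}{127} \approx 0.86614$)
$l = 6$ ($l = 0 + 6 = 6$)
$\left(l + k\right)^{2} = \left(6 + \frac{110}{127}\right)^{2} = \left(\frac{872}{127}\right)^{2} = \frac{760384}{16129}$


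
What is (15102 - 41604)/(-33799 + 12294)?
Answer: 26502/21505 ≈ 1.2324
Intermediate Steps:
(15102 - 41604)/(-33799 + 12294) = -26502/(-21505) = -26502*(-1/21505) = 26502/21505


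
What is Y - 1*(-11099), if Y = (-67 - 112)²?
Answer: 43140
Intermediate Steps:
Y = 32041 (Y = (-179)² = 32041)
Y - 1*(-11099) = 32041 - 1*(-11099) = 32041 + 11099 = 43140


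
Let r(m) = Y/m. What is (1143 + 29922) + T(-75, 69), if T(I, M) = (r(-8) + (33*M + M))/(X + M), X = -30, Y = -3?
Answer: 3237017/104 ≈ 31125.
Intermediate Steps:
r(m) = -3/m
T(I, M) = (3/8 + 34*M)/(-30 + M) (T(I, M) = (-3/(-8) + (33*M + M))/(-30 + M) = (-3*(-1/8) + 34*M)/(-30 + M) = (3/8 + 34*M)/(-30 + M))
(1143 + 29922) + T(-75, 69) = (1143 + 29922) + (3 + 272*69)/(8*(-30 + 69)) = 31065 + (1/8)*(3 + 18768)/39 = 31065 + (1/8)*(1/39)*18771 = 31065 + 6257/104 = 3237017/104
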